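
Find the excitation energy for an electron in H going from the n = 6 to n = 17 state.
0.3309 eV

The energy levels of a hydrogen-like atom are E_n = -13.6057 eV / n².

Energy at n = 6: E_6 = -13.6057 / 6² = -0.3779361 eV
Energy at n = 17: E_17 = -13.6057 / 17² = -0.0470785 eV

The excitation energy is the difference:
ΔE = E_17 - E_6
ΔE = -0.0470785 - (-0.3779361)
ΔE = 0.3309 eV

Since this is positive, energy must be absorbed (photon absorption).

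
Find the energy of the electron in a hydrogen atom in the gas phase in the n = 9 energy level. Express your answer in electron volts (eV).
-0.16797 eV

The energy levels of a hydrogen-like atom are given by:
E_n = -13.6057 eV / n²

For n = 9:
E_9 = -13.6057 eV / 9²
E_9 = -13.6057 eV / 81
E_9 = -0.16797 eV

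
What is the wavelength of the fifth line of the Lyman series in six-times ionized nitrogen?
1.912860 nm

The lines of a series are numbered from the longest wavelength (smallest ΔE) outward; the fifth line is the transition from n = n_f + 5 to n_f.
The Lyman series has all transitions ending at n_f = 1.

For N⁶⁺ (Z = 7), the fifth line (ε-line) is the jump from n = 6 to n = 1:
E_6 = -13.6057 × 7² / 6² = -18.51886944 eV
E_1 = -13.6057 × 7² / 1² = -666.67930000 eV
ΔE = E_6 - E_1 = 648.16043056 eV

λ = hc/E = 1239.84 eV·nm / 648.16043056 eV
λ = 1.912860 nm

This is the ε-line of the Lyman series in N⁶⁺.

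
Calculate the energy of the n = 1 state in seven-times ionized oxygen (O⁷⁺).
-870.765 eV

For hydrogen-like ions, the energy levels scale with Z²:
E_n = -13.6057 Z² / n² eV

For O⁷⁺ (Z = 8) at n = 1:
E_1 = -13.6057 × 8² / 1²
E_1 = -13.6057 × 64 / 1
E_1 = -870.7648 / 1
E_1 = -870.765 eV

The energy is 64 times more negative than hydrogen at the same n due to the stronger nuclear charge.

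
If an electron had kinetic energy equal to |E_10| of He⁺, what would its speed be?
4.375e+05 m/s (or 0.15% of c)

The binding energy at n = 10 for He⁺ is:
E_10 = -13.6057 × 2²/10² = -0.5442280 eV
|E_10| = 0.5442280 eV

Convert to Joules:
KE = 0.5442280 eV × (1.602177 × 10⁻¹⁹ J/eV) = 8.71950e-20 J

Using KE = ½mv²:
v = √(2·KE/m_e)
v = √(2 × 8.71950e-20 J / 9.10938 × 10⁻³¹ kg)
v = 4.375e+05 m/s

This is approximately 0.15% the speed of light.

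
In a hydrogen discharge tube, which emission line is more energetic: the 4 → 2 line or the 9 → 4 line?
4 → 2

Calculate the energy for each transition:

Transition 4 → 2:
ΔE₁ = |E_2 - E_4| = |-13.6057/2² - (-13.6057/4²)|
ΔE₁ = |-3.40142500000 - (-0.85035625000)| = 2.55106875 eV

Transition 9 → 4:
ΔE₂ = |E_4 - E_9| = |-13.6057/4² - (-13.6057/9²)|
ΔE₂ = |-0.85035625000 - (-0.16797160494)| = 0.68238465 eV

Since 2.55106875 eV > 0.68238465 eV, the transition 4 → 2 emits the more energetic photon.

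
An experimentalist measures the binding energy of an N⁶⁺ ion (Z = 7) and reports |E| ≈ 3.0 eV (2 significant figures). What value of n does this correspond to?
n = 15

The exact energy levels follow E_n = -13.6057 Z² / n² eV with Z = 7.

The measured value (-3.0 eV) is reported to only 2 significant figures, so we must test candidate n values and see which one matches to that precision.

Candidate energies:
  n = 13:  E = -13.6057 × 7² / 13² = -3.94485 eV
  n = 14:  E = -13.6057 × 7² / 14² = -3.40143 eV
  n = 15:  E = -13.6057 × 7² / 15² = -2.96302 eV  ← matches
  n = 16:  E = -13.6057 × 7² / 16² = -2.60422 eV
  n = 17:  E = -13.6057 × 7² / 17² = -2.30685 eV

Checking against the measurement of -3.0 eV (2 sig figs), only n = 15 agrees:
E_15 = -2.96302 eV, which rounds to -3.0 eV ✓

Therefore n = 15.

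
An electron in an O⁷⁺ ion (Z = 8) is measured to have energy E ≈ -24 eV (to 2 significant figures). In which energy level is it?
n = 6

The exact energy levels follow E_n = -13.6057 Z² / n² eV with Z = 8.

The measured value (-24 eV) is reported to only 2 significant figures, so we must test candidate n values and see which one matches to that precision.

Candidate energies:
  n = 4:  E = -13.6057 × 8² / 4² = -54.42280 eV
  n = 5:  E = -13.6057 × 8² / 5² = -34.83059 eV
  n = 6:  E = -13.6057 × 8² / 6² = -24.18791 eV  ← matches
  n = 7:  E = -13.6057 × 8² / 7² = -17.77071 eV
  n = 8:  E = -13.6057 × 8² / 8² = -13.60570 eV

Checking against the measurement of -24 eV (2 sig figs), only n = 6 agrees:
E_6 = -24.18791 eV, which rounds to -24 eV ✓

Therefore n = 6.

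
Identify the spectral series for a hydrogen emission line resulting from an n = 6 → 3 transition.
Paschen series

The spectral series in hydrogen are named based on the final (lower) energy level:
- Lyman series: n_final = 1 (ultraviolet)
- Balmer series: n_final = 2 (visible/near-UV)
- Paschen series: n_final = 3 (infrared)
- Brackett series: n_final = 4 (infrared)
- Pfund series: n_final = 5 (far infrared)

Since this transition ends at n = 3, it belongs to the Paschen series.

For reference, this 6 → 3 line has photon energy
ΔE = 13.6057 eV × (1/3² - 1/6²) = 1.133808333 eV,
corresponding to wavelength λ = hc/ΔE = 1239.84 eV·nm / 1.133808333 eV = 1093.5182 nm in the infrared region.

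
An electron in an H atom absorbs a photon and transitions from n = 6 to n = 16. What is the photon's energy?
0.32479 eV

The energy levels of a hydrogen-like atom are E_n = -13.6057 eV / n².

Energy at n = 6: E_6 = -13.6057 / 6² = -0.37793611 eV
Energy at n = 16: E_16 = -13.6057 / 16² = -0.05314727 eV

The excitation energy is the difference:
ΔE = E_16 - E_6
ΔE = -0.05314727 - (-0.37793611)
ΔE = 0.32479 eV

Since this is positive, energy must be absorbed (photon absorption).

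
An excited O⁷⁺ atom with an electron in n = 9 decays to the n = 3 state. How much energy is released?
86.00 eV

The energy levels are E_n = -13.6057 Z² eV / n².

Energy at n = 9: E_9 = -13.6057 × 8² / 9² = -10.75018 eV
Energy at n = 3: E_3 = -13.6057 × 8² / 3² = -96.75164 eV

For emission (electron falling to lower state), the photon energy is:
E_photon = E_9 - E_3 = |-10.75018 - (-96.75164)|
E_photon = 86.00 eV

This energy is carried away by the emitted photon.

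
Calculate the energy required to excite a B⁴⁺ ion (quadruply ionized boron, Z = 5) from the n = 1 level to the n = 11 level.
337.331 eV

The energy levels of a hydrogen-like atom are E_n = -13.6057 Z² eV / n².

Energy at n = 1: E_1 = -13.6057 × 5² / 1² = -340.142500 eV
Energy at n = 11: E_11 = -13.6057 × 5² / 11² = -2.811095 eV

The excitation energy is the difference:
ΔE = E_11 - E_1
ΔE = -2.811095 - (-340.142500)
ΔE = 337.331 eV

Since this is positive, energy must be absorbed (photon absorption).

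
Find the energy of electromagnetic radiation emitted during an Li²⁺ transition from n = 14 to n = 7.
1.874255 eV

The energy levels are E_n = -13.6057 Z² eV / n².

Energy at n = 14: E_14 = -13.6057 × 3² / 14² = -0.624751531 eV
Energy at n = 7: E_7 = -13.6057 × 3² / 7² = -2.499006122 eV

For emission (electron falling to lower state), the photon energy is:
E_photon = E_14 - E_7 = |-0.624751531 - (-2.499006122)|
E_photon = 1.874255 eV

This energy is carried away by the emitted photon.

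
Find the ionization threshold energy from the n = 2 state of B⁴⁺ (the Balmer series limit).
85.04 eV

The series limit corresponds to the transition from n = ∞ to n = 2.
This is the highest energy (shortest wavelength) transition in the Balmer series.

E_∞ = 0 eV
E_2 = -13.6057 × 5² / 2² = -85.04 eV

Energy at series limit:
ΔE = E_∞ - E_2 = 0 - (-85.04) = 85.04 eV

This energy equals the ionization energy from the n = 2 state of B⁴⁺.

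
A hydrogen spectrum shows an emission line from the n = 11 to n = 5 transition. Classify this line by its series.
Pfund series

The spectral series in hydrogen are named based on the final (lower) energy level:
- Lyman series: n_final = 1 (ultraviolet)
- Balmer series: n_final = 2 (visible/near-UV)
- Paschen series: n_final = 3 (infrared)
- Brackett series: n_final = 4 (infrared)
- Pfund series: n_final = 5 (far infrared)

Since this transition ends at n = 5, it belongs to the Pfund series.

For reference, this 11 → 5 line has photon energy
ΔE = 13.6057 eV × (1/5² - 1/11²) = 0.43178420 eV,
corresponding to wavelength λ = hc/ΔE = 1239.84 eV·nm / 0.43178420 eV = 2871.43 nm in the far infrared region.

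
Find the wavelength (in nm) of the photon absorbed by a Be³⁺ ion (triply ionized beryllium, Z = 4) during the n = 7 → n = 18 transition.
328.80 nm

First, find the transition energy using E_n = -13.6057 Z² / n² eV:
E_7 = -13.6057 × 4² / 7² = -4.442678 eV
E_18 = -13.6057 × 4² / 18² = -0.671886 eV

Photon energy: |ΔE| = |E_18 - E_7| = 3.770792 eV

Convert to wavelength using E = hc/λ with hc = 1239.84 eV·nm:
λ = hc/E = 1239.84 eV·nm / 3.770792 eV
λ = 328.80 nm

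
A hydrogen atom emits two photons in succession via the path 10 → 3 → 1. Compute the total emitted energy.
13.47 eV

The energy levels of hydrogen are E_n = -13.6057 / n² eV.

First transition (10 → 3):
ΔE₁ = |E_3 - E_10|
ΔE₁ = |-1.51174444 - (-0.13605700)| = 1.37569 eV

Second transition (3 → 1):
ΔE₂ = |E_1 - E_3|
ΔE₂ = |-13.60570000 - (-1.51174444)| = 12.09396 eV

Total energy released:
E_total = ΔE₁ + ΔE₂ = 1.37569 + 12.09396 = 13.47 eV

Note: This equals the direct transition 10 → 1: 13.47 eV ✓
Energy is conserved regardless of the path taken.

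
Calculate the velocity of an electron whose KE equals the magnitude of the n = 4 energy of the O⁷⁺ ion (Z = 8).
4.38e+06 m/s (or 1.459472% of c)

The binding energy at n = 4 for O⁷⁺ is:
E_4 = -13.6057 × 8²/4² = -54.42280000 eV
|E_4| = 54.42280000 eV

Convert to Joules:
KE = 54.42280000 eV × (1.602177 × 10⁻¹⁹ J/eV) = 8.7195e-18 J

Using KE = ½mv²:
v = √(2·KE/m_e)
v = √(2 × 8.7195e-18 J / 9.10938 × 10⁻³¹ kg)
v = 4.38e+06 m/s

This is approximately 1.459472% the speed of light.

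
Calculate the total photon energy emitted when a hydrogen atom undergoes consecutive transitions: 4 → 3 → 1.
12.75534 eV

The energy levels of hydrogen are E_n = -13.6057 / n² eV.

First transition (4 → 3):
ΔE₁ = |E_3 - E_4|
ΔE₁ = |-1.51174444444 - (-0.85035625000)| = 0.66138819 eV

Second transition (3 → 1):
ΔE₂ = |E_1 - E_3|
ΔE₂ = |-13.60570000000 - (-1.51174444444)| = 12.09395556 eV

Total energy released:
E_total = ΔE₁ + ΔE₂ = 0.66138819 + 12.09395556 = 12.75534 eV

Note: This equals the direct transition 4 → 1: 12.75534 eV ✓
Energy is conserved regardless of the path taken.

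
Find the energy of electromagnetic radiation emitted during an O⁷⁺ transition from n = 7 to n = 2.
199.92 eV

The energy levels are E_n = -13.6057 Z² eV / n².

Energy at n = 7: E_7 = -13.6057 × 8² / 7² = -17.77071 eV
Energy at n = 2: E_2 = -13.6057 × 8² / 2² = -217.69120 eV

For emission (electron falling to lower state), the photon energy is:
E_photon = E_7 - E_2 = |-17.77071 - (-217.69120)|
E_photon = 199.92 eV

This energy is carried away by the emitted photon.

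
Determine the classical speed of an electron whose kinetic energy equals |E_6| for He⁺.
7.292e+05 m/s (or 0.24% of c)

The binding energy at n = 6 for He⁺ is:
E_6 = -13.6057 × 2²/6² = -1.511744 eV
|E_6| = 1.511744 eV

Convert to Joules:
KE = 1.511744 eV × (1.602177 × 10⁻¹⁹ J/eV) = 2.42208e-19 J

Using KE = ½mv²:
v = √(2·KE/m_e)
v = √(2 × 2.42208e-19 J / 9.10938 × 10⁻³¹ kg)
v = 7.292e+05 m/s

This is approximately 0.24% the speed of light.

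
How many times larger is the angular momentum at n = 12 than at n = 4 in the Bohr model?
3.00000

In the Bohr model, L_n = nℏ, so the ratio is purely the ratio of quantum numbers:

L_12/L_4 = 12ℏ / 4ℏ = 12/4 = 3.00000

The angular momentum scales linearly with n.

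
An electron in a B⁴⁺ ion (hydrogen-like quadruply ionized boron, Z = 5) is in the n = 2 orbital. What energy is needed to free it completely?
85.0356 eV

The ionization energy is the energy needed to remove the electron completely (n → ∞).

For a hydrogen-like ion with Z = 5, E_n = -13.6057 Z² / n² eV.

At n = 2: E_2 = -13.6057 × 5² / 2² = -85.0356250 eV
At n = ∞: E_∞ = 0 eV

Ionization energy = E_∞ - E_2 = 0 - (-85.0356250) = 85.0356250 eV
Ionization energy ≈ 85.0356 eV

This is also called the binding energy of the electron in state n = 2.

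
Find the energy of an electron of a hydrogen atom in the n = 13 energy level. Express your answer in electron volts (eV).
-0.0805 eV

The energy levels of a hydrogen-like atom are given by:
E_n = -13.6057 eV / n²

For n = 13:
E_13 = -13.6057 eV / 13²
E_13 = -13.6057 eV / 169
E_13 = -0.0805 eV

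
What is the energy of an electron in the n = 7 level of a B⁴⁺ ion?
-6.94168 eV

For hydrogen-like ions, the energy levels scale with Z²:
E_n = -13.6057 Z² / n² eV

For B⁴⁺ (Z = 5) at n = 7:
E_7 = -13.6057 × 5² / 7²
E_7 = -13.6057 × 25 / 49
E_7 = -340.1425 / 49
E_7 = -6.94168 eV

The energy is 25 times more negative than hydrogen at the same n due to the stronger nuclear charge.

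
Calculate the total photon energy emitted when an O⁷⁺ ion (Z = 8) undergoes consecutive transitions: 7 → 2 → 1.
852.994090 eV

The energy levels of O⁷⁺ are E_n = -13.6057 × 8² / n² eV.

First transition (7 → 2):
ΔE₁ = |E_2 - E_7|
ΔE₁ = |-217.691200000000 - (-17.770710204082)| = 199.920489796 eV

Second transition (2 → 1):
ΔE₂ = |E_1 - E_2|
ΔE₂ = |-870.764800000000 - (-217.691200000000)| = 653.073600000 eV

Total energy released:
E_total = ΔE₁ + ΔE₂ = 199.920489796 + 653.073600000 = 852.994090 eV

Note: This equals the direct transition 7 → 1: 852.994090 eV ✓
Energy is conserved regardless of the path taken.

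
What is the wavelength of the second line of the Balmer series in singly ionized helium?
121.50202 nm

The lines of a series are numbered from the longest wavelength (smallest ΔE) outward; the second line is the transition from n = n_f + 2 to n_f.
The Balmer series has all transitions ending at n_f = 2.

For He⁺ (Z = 2), the second line (β-line) is the jump from n = 4 to n = 2:
E_4 = -13.6057 × 2² / 4² = -3.40142500 eV
E_2 = -13.6057 × 2² / 2² = -13.60570000 eV
ΔE = E_4 - E_2 = 10.20427500 eV

λ = hc/E = 1239.84 eV·nm / 10.20427500 eV
λ = 121.50202 nm

This is the β-line of the Balmer series in He⁺.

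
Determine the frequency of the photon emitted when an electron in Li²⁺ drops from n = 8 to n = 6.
3.59827e+14 Hz

First, find the transition energy:
E_8 = -13.6057 × 3² / 8² = -1.91330156 eV
E_6 = -13.6057 × 3² / 6² = -3.40142500 eV
|ΔE| = |E_6 - E_8| = 1.48812344 eV

Convert to Joules: E = 1.48812344 eV × (1.602177 × 10⁻¹⁹ J/eV) = 2.3842371e-19 J

Using E = hf:
f = E/h = 2.3842371e-19 J / (6.62607 × 10⁻³⁴ J·s)
f = 3.59827e+14 Hz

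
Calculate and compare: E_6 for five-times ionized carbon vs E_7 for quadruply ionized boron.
C⁵⁺ at n = 6 (E = -13.606 eV)

Using E_n = -13.6057 Z² / n² eV:

C⁵⁺ (Z = 6) at n = 6:
E = -13.6057 × 6² / 6² = -13.6057 × 36 / 36 = -13.605700 eV

B⁴⁺ (Z = 5) at n = 7:
E = -13.6057 × 5² / 7² = -13.6057 × 25 / 49 = -6.941684 eV

Since -13.605700 eV < -6.941684 eV,
C⁵⁺ at n = 6 is more tightly bound (requires more energy to ionize).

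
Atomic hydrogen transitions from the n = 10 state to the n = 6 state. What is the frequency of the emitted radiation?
5.85e+13 Hz

First, find the transition energy:
E_10 = -13.6057 / 10² = -0.1360570 eV
E_6 = -13.6057 / 6² = -0.3779361 eV
|ΔE| = |E_6 - E_10| = 0.2418791 eV

Convert to Joules: E = 0.2418791 eV × (1.602177 × 10⁻¹⁹ J/eV) = 3.8753e-20 J

Using E = hf:
f = E/h = 3.8753e-20 J / (6.62607 × 10⁻³⁴ J·s)
f = 5.85e+13 Hz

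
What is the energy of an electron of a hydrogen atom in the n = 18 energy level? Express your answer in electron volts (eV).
-0.04 eV

The energy levels of a hydrogen-like atom are given by:
E_n = -13.6057 eV / n²

For n = 18:
E_18 = -13.6057 eV / 18²
E_18 = -13.6057 eV / 324
E_18 = -0.04 eV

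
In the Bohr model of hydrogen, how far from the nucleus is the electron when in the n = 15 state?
11.9065 nm (or 119.0648 Å)

The Bohr radius formula is:
r_n = n² a₀ / Z

where a₀ = 0.0529177 nm is the Bohr radius.

For H (Z = 1) at n = 15:
r_15 = 15² × 0.0529177 nm / 1
r_15 = 225 × 0.0529177 nm / 1
r_15 = 11.90648 nm / 1
r_15 = 11.9065 nm

The electron orbits at approximately 11.9065 nm from the nucleus.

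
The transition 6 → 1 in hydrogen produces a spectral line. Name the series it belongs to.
Lyman series

The spectral series in hydrogen are named based on the final (lower) energy level:
- Lyman series: n_final = 1 (ultraviolet)
- Balmer series: n_final = 2 (visible/near-UV)
- Paschen series: n_final = 3 (infrared)
- Brackett series: n_final = 4 (infrared)
- Pfund series: n_final = 5 (far infrared)

Since this transition ends at n = 1, it belongs to the Lyman series.

For reference, this 6 → 1 line has photon energy
ΔE = 13.6057 eV × (1/1² - 1/6²) = 13.22776 eV,
corresponding to wavelength λ = hc/ΔE = 1239.84 eV·nm / 13.22776 eV = 93.730 nm in the ultraviolet region.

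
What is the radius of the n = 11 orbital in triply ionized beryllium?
1.6008 nm (or 16.0076 Å)

The Bohr radius formula is:
r_n = n² a₀ / Z

where a₀ = 0.0529177 nm is the Bohr radius.

For Be³⁺ (Z = 4) at n = 11:
r_11 = 11² × 0.0529177 nm / 4
r_11 = 121 × 0.0529177 nm / 4
r_11 = 6.40304 nm / 4
r_11 = 1.6008 nm

The electron orbits at approximately 1.6008 nm from the nucleus.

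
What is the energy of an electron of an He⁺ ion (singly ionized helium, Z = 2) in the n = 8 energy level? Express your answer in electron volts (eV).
-0.85036 eV

The energy levels of a hydrogen-like atom are given by:
E_n = -13.6057 Z² / n² eV  (with Z = 2 for He⁺)

For n = 8:
E_8 = -13.6057 × 2² / 8²
E_8 = -13.6057 × 4 / 64
E_8 = -0.85036 eV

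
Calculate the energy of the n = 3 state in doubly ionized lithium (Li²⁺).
-13.605700 eV

For hydrogen-like ions, the energy levels scale with Z²:
E_n = -13.6057 Z² / n² eV

For Li²⁺ (Z = 3) at n = 3:
E_3 = -13.6057 × 3² / 3²
E_3 = -13.6057 × 9 / 9
E_3 = -122.4513 / 9
E_3 = -13.605700 eV

The energy is 9 times more negative than hydrogen at the same n due to the stronger nuclear charge.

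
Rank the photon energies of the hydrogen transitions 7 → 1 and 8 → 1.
8 → 1

Calculate the energy for each transition:

Transition 7 → 1:
ΔE₁ = |E_1 - E_7| = |-13.6057/1² - (-13.6057/7²)|
ΔE₁ = |-13.60570000000 - (-0.27766734694)| = 13.32803265 eV

Transition 8 → 1:
ΔE₂ = |E_1 - E_8| = |-13.6057/1² - (-13.6057/8²)|
ΔE₂ = |-13.60570000000 - (-0.21258906250)| = 13.39311094 eV

Since 13.39311094 eV > 13.32803265 eV, the transition 8 → 1 emits the more energetic photon.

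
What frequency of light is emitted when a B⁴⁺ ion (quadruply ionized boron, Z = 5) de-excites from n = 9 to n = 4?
4.12500e+15 Hz

First, find the transition energy:
E_9 = -13.6057 × 5² / 9² = -4.1992901 eV
E_4 = -13.6057 × 5² / 4² = -21.2589063 eV
|ΔE| = |E_4 - E_9| = 17.0596162 eV

Convert to Joules: E = 17.0596162 eV × (1.602177 × 10⁻¹⁹ J/eV) = 2.7332525e-18 J

Using E = hf:
f = E/h = 2.7332525e-18 J / (6.62607 × 10⁻³⁴ J·s)
f = 4.12500e+15 Hz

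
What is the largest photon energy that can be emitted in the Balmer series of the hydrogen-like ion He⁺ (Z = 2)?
13.6057 eV

The series limit corresponds to the transition from n = ∞ to n = 2.
This is the highest energy (shortest wavelength) transition in the Balmer series.

E_∞ = 0 eV
E_2 = -13.6057 × 2² / 2² = -13.6057 eV

Energy at series limit:
ΔE = E_∞ - E_2 = 0 - (-13.6057) = 13.6057 eV

This energy equals the ionization energy from the n = 2 state of He⁺.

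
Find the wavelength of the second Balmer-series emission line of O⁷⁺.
7.5939 nm

The lines of a series are numbered from the longest wavelength (smallest ΔE) outward; the second line is the transition from n = n_f + 2 to n_f.
The Balmer series has all transitions ending at n_f = 2.

For O⁷⁺ (Z = 8), the second line (β-line) is the jump from n = 4 to n = 2:
E_4 = -13.6057 × 8² / 4² = -54.422800 eV
E_2 = -13.6057 × 8² / 2² = -217.691200 eV
ΔE = E_4 - E_2 = 163.268400 eV

λ = hc/E = 1239.84 eV·nm / 163.268400 eV
λ = 7.5939 nm

This is the β-line of the Balmer series in O⁷⁺.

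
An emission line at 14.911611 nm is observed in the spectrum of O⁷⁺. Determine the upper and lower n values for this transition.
n = 8 → n = 3

First, find the photon energy from the wavelength (hc = 1239.84 eV·nm):
E = hc/λ = 1239.84 eV·nm / 14.911611 nm = 83.145946 eV

The energy levels of O⁷⁺ satisfy E_n = -13.6057 × 8² / n² eV, so an emission n_i → n_f releases
ΔE = 13.6057 × 8² × (1/n_f² − 1/n_i²) eV.

Setting ΔE equal to the photon energy:
1/n_f² − 1/n_i² = 83.145946 / (13.6057 × 8²) = 0.095486113

Since 1/n_i² must be positive, we need 1/n_f² > 0.095486113, i.e. n_f ≤ 3. For each allowed n_f, solve n_i = (1/n_f² − 0.095486113)^(−1/2) and check whether it is a whole number:
  n_f = 1: 1/n_i² = 1.000000000 − 0.095486113 = 0.904513887 → n_i = 1.051  (not an integer) ✗
  n_f = 2: 1/n_i² = 0.250000000 − 0.095486113 = 0.154513887 → n_i = 2.544  (not an integer) ✗
  n_f = 3: 1/n_i² = 0.111111111 − 0.095486113 = 0.015624998 → n_i = 8.000  → integer, n_i = 8 ✓

Only n_f = 3 gives an integer upper level, n_i = 8.

The transition is from n = 8 to n = 3 (emission).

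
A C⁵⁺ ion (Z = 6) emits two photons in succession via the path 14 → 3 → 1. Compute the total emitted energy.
487.31 eV

The energy levels of C⁵⁺ are E_n = -13.6057 × 6² / n² eV.

First transition (14 → 3):
ΔE₁ = |E_3 - E_14|
ΔE₁ = |-54.42280000 - (-2.49900612)| = 51.92379 eV

Second transition (3 → 1):
ΔE₂ = |E_1 - E_3|
ΔE₂ = |-489.80520000 - (-54.42280000)| = 435.38240 eV

Total energy released:
E_total = ΔE₁ + ΔE₂ = 51.92379 + 435.38240 = 487.31 eV

Note: This equals the direct transition 14 → 1: 487.31 eV ✓
Energy is conserved regardless of the path taken.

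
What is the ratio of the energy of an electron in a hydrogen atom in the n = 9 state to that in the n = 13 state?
2.09

Using E_n = -13.6057 Z² / n² eV with Z = 1:

E_9 = -13.6057 / 9² = -13.6057 / 81 = -0.16797160 eV
E_13 = -13.6057 / 13² = -13.6057 / 169 = -0.08050710 eV

The ratio is:
E_9/E_13 = (-0.16797160) / (-0.08050710)
E_9/E_13 = (-13.6057/81) / (-13.6057/169)
E_9/E_13 = 169/81
E_9/E_13 = 2.09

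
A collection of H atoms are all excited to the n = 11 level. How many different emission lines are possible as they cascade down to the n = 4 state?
28

The electron can occupy levels n = 4, 5, ..., 11 during de-excitation — that is m = 11 - 4 + 1 = 8 distinct levels.

The number of distinct spectral lines equals the number of ways to choose 2 of these m levels (each pair gives one possible emission transition):

Number of lines = m(m-1)/2 = 8×7/2 = 28

These correspond to all possible transitions between the 8 levels:
11 → 10, 11 → 9, 11 → 8, 11 → 7, 11 → 6, 11 → 5, 11 → 4, 10 → 9...

Each transition produces a photon with a unique energy (and thus wavelength). This count does not depend on Z.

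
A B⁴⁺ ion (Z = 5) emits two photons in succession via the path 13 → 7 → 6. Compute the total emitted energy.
7.43573 eV

The energy levels of B⁴⁺ are E_n = -13.6057 × 5² / n² eV.

First transition (13 → 7):
ΔE₁ = |E_7 - E_13|
ΔE₁ = |-6.94168367347 - (-2.01267751479)| = 4.92900616 eV

Second transition (7 → 6):
ΔE₂ = |E_6 - E_7|
ΔE₂ = |-9.44840277778 - (-6.94168367347)| = 2.50671910 eV

Total energy released:
E_total = ΔE₁ + ΔE₂ = 4.92900616 + 2.50671910 = 7.43573 eV

Note: This equals the direct transition 13 → 6: 7.43573 eV ✓
Energy is conserved regardless of the path taken.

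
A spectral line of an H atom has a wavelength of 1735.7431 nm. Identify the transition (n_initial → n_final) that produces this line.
n = 10 → n = 4

First, find the photon energy from the wavelength (hc = 1239.84 eV·nm):
E = hc/λ = 1239.84 eV·nm / 1735.7431 nm = 0.71429925 eV

The energy levels of hydrogen satisfy E_n = -13.6057 / n² eV, so an emission n_i → n_f releases
ΔE = 13.6057 × (1/n_f² − 1/n_i²) eV.

Setting ΔE equal to the photon energy:
1/n_f² − 1/n_i² = 0.71429925 / 13.6057 = 0.052500000

Since 1/n_i² must be positive, we need 1/n_f² > 0.052500000, i.e. n_f ≤ 4. For each allowed n_f, solve n_i = (1/n_f² − 0.052500000)^(−1/2) and check whether it is a whole number:
  n_f = 1: 1/n_i² = 1.000000000 − 0.052500000 = 0.947500000 → n_i = 1.027  (not an integer) ✗
  n_f = 2: 1/n_i² = 0.250000000 − 0.052500000 = 0.197500000 → n_i = 2.250  (not an integer) ✗
  n_f = 3: 1/n_i² = 0.111111111 − 0.052500000 = 0.058611111 → n_i = 4.131  (not an integer) ✗
  n_f = 4: 1/n_i² = 0.062500000 − 0.052500000 = 0.010000000 → n_i = 10.000  → integer, n_i = 10 ✓

Only n_f = 4 gives an integer upper level, n_i = 10.

The transition is from n = 10 to n = 4 (emission).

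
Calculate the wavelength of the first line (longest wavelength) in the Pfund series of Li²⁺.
828.42285 nm

The longest wavelength corresponds to the smallest energy transition in the series.
The Pfund series has all transitions ending at n_f = 5.

For Li²⁺ (Z = 3), the first line (α-line) is the jump from n = 6 to n = 5:
E_6 = -13.6057 × 3² / 6² = -3.401425000 eV
E_5 = -13.6057 × 3² / 5² = -4.898052000 eV
ΔE = E_6 - E_5 = 1.496627000 eV

λ = hc/E = 1239.84 eV·nm / 1.496627000 eV
λ = 828.42285 nm

This is the α-line of the Pfund series in Li²⁺.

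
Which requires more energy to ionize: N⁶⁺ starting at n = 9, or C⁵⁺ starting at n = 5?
C⁵⁺ at n = 5 (E = -19.592 eV)

Using E_n = -13.6057 Z² / n² eV:

N⁶⁺ (Z = 7) at n = 9:
E = -13.6057 × 7² / 9² = -13.6057 × 49 / 81 = -8.230609 eV

C⁵⁺ (Z = 6) at n = 5:
E = -13.6057 × 6² / 5² = -13.6057 × 36 / 25 = -19.592208 eV

Since -19.592208 eV < -8.230609 eV,
C⁵⁺ at n = 5 is more tightly bound (requires more energy to ionize).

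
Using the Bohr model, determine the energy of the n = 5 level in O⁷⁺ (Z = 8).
-34.83 eV

For hydrogen-like ions, the energy levels scale with Z²:
E_n = -13.6057 Z² / n² eV

For O⁷⁺ (Z = 8) at n = 5:
E_5 = -13.6057 × 8² / 5²
E_5 = -13.6057 × 64 / 25
E_5 = -870.7648 / 25
E_5 = -34.83 eV

The energy is 64 times more negative than hydrogen at the same n due to the stronger nuclear charge.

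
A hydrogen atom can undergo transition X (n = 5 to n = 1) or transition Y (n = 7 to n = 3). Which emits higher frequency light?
5 → 1

Calculate the energy for each transition:

Transition 5 → 1:
ΔE₁ = |E_1 - E_5| = |-13.6057/1² - (-13.6057/5²)|
ΔE₁ = |-13.605700000 - (-0.544228000)| = 13.061472 eV

Transition 7 → 3:
ΔE₂ = |E_3 - E_7| = |-13.6057/3² - (-13.6057/7²)|
ΔE₂ = |-1.511744444 - (-0.277667347)| = 1.234077 eV

Since 13.061472 eV > 1.234077 eV, the transition 5 → 1 emits the more energetic photon.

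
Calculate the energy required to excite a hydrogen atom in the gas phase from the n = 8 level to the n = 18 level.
0.1706 eV

The energy levels of a hydrogen-like atom are E_n = -13.6057 eV / n².

Energy at n = 8: E_8 = -13.6057 / 8² = -0.2125891 eV
Energy at n = 18: E_18 = -13.6057 / 18² = -0.0419929 eV

The excitation energy is the difference:
ΔE = E_18 - E_8
ΔE = -0.0419929 - (-0.2125891)
ΔE = 0.1706 eV

Since this is positive, energy must be absorbed (photon absorption).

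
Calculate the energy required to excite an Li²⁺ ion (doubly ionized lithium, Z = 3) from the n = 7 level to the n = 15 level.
1.95 eV

The energy levels of a hydrogen-like atom are E_n = -13.6057 Z² eV / n².

Energy at n = 7: E_7 = -13.6057 × 3² / 7² = -2.49901 eV
Energy at n = 15: E_15 = -13.6057 × 3² / 15² = -0.54423 eV

The excitation energy is the difference:
ΔE = E_15 - E_7
ΔE = -0.54423 - (-2.49901)
ΔE = 1.95 eV

Since this is positive, energy must be absorbed (photon absorption).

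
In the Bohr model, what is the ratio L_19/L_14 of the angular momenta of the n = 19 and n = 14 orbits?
1.357

In the Bohr model, L_n = nℏ, so the ratio is purely the ratio of quantum numbers:

L_19/L_14 = 19ℏ / 14ℏ = 19/14 = 1.357

The angular momentum scales linearly with n.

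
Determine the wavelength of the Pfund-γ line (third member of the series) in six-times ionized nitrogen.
76.296400 nm

The lines of a series are numbered from the longest wavelength (smallest ΔE) outward; the third line is the transition from n = n_f + 3 to n_f.
The Pfund series has all transitions ending at n_f = 5.

For N⁶⁺ (Z = 7), the third line (γ-line) is the jump from n = 8 to n = 5:
E_8 = -13.6057 × 7² / 8² = -10.41686406 eV
E_5 = -13.6057 × 7² / 5² = -26.66717200 eV
ΔE = E_8 - E_5 = 16.25030794 eV

λ = hc/E = 1239.84 eV·nm / 16.25030794 eV
λ = 76.296400 nm

This is the γ-line of the Pfund series in N⁶⁺.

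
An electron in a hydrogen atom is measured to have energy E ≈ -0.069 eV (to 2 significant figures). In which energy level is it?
n = 14

The exact energy levels follow E_n = -13.6057 eV / n².

The measured value (-0.069 eV) is reported to only 2 significant figures, so we must test candidate n values and see which one matches to that precision.

Candidate energies:
  n = 12:  E = -13.6057/12² = -0.09448 eV
  n = 13:  E = -13.6057/13² = -0.08051 eV
  n = 14:  E = -13.6057/14² = -0.06942 eV  ← matches
  n = 15:  E = -13.6057/15² = -0.06047 eV
  n = 16:  E = -13.6057/16² = -0.05315 eV

Checking against the measurement of -0.069 eV (2 sig figs), only n = 14 agrees:
E_14 = -0.06942 eV, which rounds to -0.069 eV ✓

Therefore n = 14.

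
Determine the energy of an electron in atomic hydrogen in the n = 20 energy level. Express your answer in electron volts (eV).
-0.0340 eV

The energy levels of a hydrogen-like atom are given by:
E_n = -13.6057 eV / n²

For n = 20:
E_20 = -13.6057 eV / 20²
E_20 = -13.6057 eV / 400
E_20 = -0.0340 eV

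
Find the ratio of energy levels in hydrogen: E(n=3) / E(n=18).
36.000

Using E_n = -13.6057 Z² / n² eV with Z = 1:

E_3 = -13.6057 / 3² = -13.6057 / 9 = -1.511744444 eV
E_18 = -13.6057 / 18² = -13.6057 / 324 = -0.041992901 eV

The ratio is:
E_3/E_18 = (-1.511744444) / (-0.041992901)
E_3/E_18 = (-13.6057/9) / (-13.6057/324)
E_3/E_18 = 324/9
E_3/E_18 = 36.000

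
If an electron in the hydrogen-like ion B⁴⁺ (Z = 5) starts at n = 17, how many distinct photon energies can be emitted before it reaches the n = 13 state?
10

The electron can occupy levels n = 13, 14, ..., 17 during de-excitation — that is m = 17 - 13 + 1 = 5 distinct levels.

The number of distinct spectral lines equals the number of ways to choose 2 of these m levels (each pair gives one possible emission transition):

Number of lines = m(m-1)/2 = 5×4/2 = 10

These correspond to all possible transitions between the 5 levels:
17 → 16, 17 → 15, 17 → 14, 17 → 13, 16 → 15, 16 → 14, 16 → 13, 15 → 14...

Each transition produces a photon with a unique energy (and thus wavelength). This count does not depend on Z.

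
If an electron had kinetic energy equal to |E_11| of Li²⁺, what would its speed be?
5.966e+05 m/s (or 0.199019% of c)

The binding energy at n = 11 for Li²⁺ is:
E_11 = -13.6057 × 3²/11² = -1.01199421 eV
|E_11| = 1.01199421 eV

Convert to Joules:
KE = 1.01199421 eV × (1.602177 × 10⁻¹⁹ J/eV) = 1.62139e-19 J

Using KE = ½mv²:
v = √(2·KE/m_e)
v = √(2 × 1.62139e-19 J / 9.10938 × 10⁻³¹ kg)
v = 5.966e+05 m/s

This is approximately 0.199019% the speed of light.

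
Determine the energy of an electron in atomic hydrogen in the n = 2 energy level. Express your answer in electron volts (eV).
-3.401 eV

The energy levels of a hydrogen-like atom are given by:
E_n = -13.6057 eV / n²

For n = 2:
E_2 = -13.6057 eV / 2²
E_2 = -13.6057 eV / 4
E_2 = -3.401 eV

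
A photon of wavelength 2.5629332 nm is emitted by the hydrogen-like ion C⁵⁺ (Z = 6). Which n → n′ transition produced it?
n = 9 → n = 1

First, find the photon energy from the wavelength (hc = 1239.84 eV·nm):
E = hc/λ = 1239.84 eV·nm / 2.5629332 nm = 483.75822 eV

The energy levels of C⁵⁺ satisfy E_n = -13.6057 × 6² / n² eV, so an emission n_i → n_f releases
ΔE = 13.6057 × 6² × (1/n_f² − 1/n_i²) eV.

Setting ΔE equal to the photon energy:
1/n_f² − 1/n_i² = 483.75822 / (13.6057 × 6²) = 0.98765432

Since 1/n_i² must be positive, we need 1/n_f² > 0.98765432, i.e. n_f ≤ 1. For each allowed n_f, solve n_i = (1/n_f² − 0.98765432)^(−1/2) and check whether it is a whole number:
  n_f = 1: 1/n_i² = 1.00000000 − 0.98765432 = 0.01234568 → n_i = 9.000  → integer, n_i = 9 ✓

Only n_f = 1 gives an integer upper level, n_i = 9.

The transition is from n = 9 to n = 1 (emission).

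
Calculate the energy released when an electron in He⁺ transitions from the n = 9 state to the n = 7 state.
0.4388 eV

The energy levels are E_n = -13.6057 Z² eV / n².

Energy at n = 9: E_9 = -13.6057 × 2² / 9² = -0.6718864 eV
Energy at n = 7: E_7 = -13.6057 × 2² / 7² = -1.1106694 eV

For emission (electron falling to lower state), the photon energy is:
E_photon = E_9 - E_7 = |-0.6718864 - (-1.1106694)|
E_photon = 0.4388 eV

This energy is carried away by the emitted photon.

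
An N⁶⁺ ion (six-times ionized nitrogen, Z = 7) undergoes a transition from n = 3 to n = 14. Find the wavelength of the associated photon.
17.54307 nm

First, find the transition energy using E_n = -13.6057 Z² / n² eV:
E_3 = -13.6057 × 7² / 3² = -74.0754778 eV
E_14 = -13.6057 × 7² / 14² = -3.4014250 eV

Photon energy: |ΔE| = |E_14 - E_3| = 70.6740528 eV

Convert to wavelength using E = hc/λ with hc = 1239.84 eV·nm:
λ = hc/E = 1239.84 eV·nm / 70.6740528 eV
λ = 17.54307 nm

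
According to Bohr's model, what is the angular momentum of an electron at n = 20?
2.1091e-33 J·s (or 20ℏ)

In the Bohr model, angular momentum is quantized:
L = nℏ

where ℏ = h/(2π) = 1.054572e-34 J·s

For n = 20:
L = 20 × 1.054572e-34 J·s
L = 2.1091e-33 J·s

This can also be written as L = 20ℏ.
The angular momentum is an integer multiple of the reduced Planck constant.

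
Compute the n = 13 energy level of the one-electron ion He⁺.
-0.322 eV

For hydrogen-like ions, the energy levels scale with Z²:
E_n = -13.6057 Z² / n² eV

For He⁺ (Z = 2) at n = 13:
E_13 = -13.6057 × 2² / 13²
E_13 = -13.6057 × 4 / 169
E_13 = -54.4228 / 169
E_13 = -0.322 eV

The energy is 4 times more negative than hydrogen at the same n due to the stronger nuclear charge.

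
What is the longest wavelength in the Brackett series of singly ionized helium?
1012.51681 nm

The longest wavelength corresponds to the smallest energy transition in the series.
The Brackett series has all transitions ending at n_f = 4.

For He⁺ (Z = 2), the first line (α-line) is the jump from n = 5 to n = 4:
E_5 = -13.6057 × 2² / 5² = -2.1769120000 eV
E_4 = -13.6057 × 2² / 4² = -3.4014250000 eV
ΔE = E_5 - E_4 = 1.2245130000 eV

λ = hc/E = 1239.84 eV·nm / 1.2245130000 eV
λ = 1012.51681 nm

This is the α-line of the Brackett series in He⁺.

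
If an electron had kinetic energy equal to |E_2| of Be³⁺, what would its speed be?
4.37539e+06 m/s (or 1.4595% of c)

The binding energy at n = 2 for Be³⁺ is:
E_2 = -13.6057 × 4²/2² = -54.4228000 eV
|E_2| = 54.4228000 eV

Convert to Joules:
KE = 54.4228000 eV × (1.602177 × 10⁻¹⁹ J/eV) = 8.7194958e-18 J

Using KE = ½mv²:
v = √(2·KE/m_e)
v = √(2 × 8.7194958e-18 J / 9.10938 × 10⁻³¹ kg)
v = 4.37539e+06 m/s

This is approximately 1.4595% the speed of light.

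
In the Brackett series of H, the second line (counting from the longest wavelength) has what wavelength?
2624.44 nm

The lines of a series are numbered from the longest wavelength (smallest ΔE) outward; the second line is the transition from n = n_f + 2 to n_f.
The Brackett series has all transitions ending at n_f = 4.

For H, the second line (β-line) is the jump from n = 6 to n = 4:
E_6 = -13.6057 / 6² = -0.37793611 eV
E_4 = -13.6057 / 4² = -0.85035625 eV
ΔE = E_6 - E_4 = 0.47242014 eV

λ = hc/E = 1239.84 eV·nm / 0.47242014 eV
λ = 2624.44 nm

This is the β-line of the Brackett series in H.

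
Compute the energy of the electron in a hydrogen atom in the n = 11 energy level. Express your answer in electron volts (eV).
-0.112 eV

The energy levels of a hydrogen-like atom are given by:
E_n = -13.6057 eV / n²

For n = 11:
E_11 = -13.6057 eV / 11²
E_11 = -13.6057 eV / 121
E_11 = -0.112 eV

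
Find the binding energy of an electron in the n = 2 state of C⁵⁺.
122.4513 eV

The ionization energy is the energy needed to remove the electron completely (n → ∞).

For a hydrogen-like ion with Z = 6, E_n = -13.6057 Z² / n² eV.

At n = 2: E_2 = -13.6057 × 6² / 2² = -122.4513000 eV
At n = ∞: E_∞ = 0 eV

Ionization energy = E_∞ - E_2 = 0 - (-122.4513000) = 122.4513000 eV
Ionization energy ≈ 122.4513 eV

This is also called the binding energy of the electron in state n = 2.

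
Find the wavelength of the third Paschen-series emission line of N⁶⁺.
22.3167 nm

The lines of a series are numbered from the longest wavelength (smallest ΔE) outward; the third line is the transition from n = n_f + 3 to n_f.
The Paschen series has all transitions ending at n_f = 3.

For N⁶⁺ (Z = 7), the third line (γ-line) is the jump from n = 6 to n = 3:
E_6 = -13.6057 × 7² / 6² = -18.518869 eV
E_3 = -13.6057 × 7² / 3² = -74.075478 eV
ΔE = E_6 - E_3 = 55.556609 eV

λ = hc/E = 1239.84 eV·nm / 55.556609 eV
λ = 22.3167 nm

This is the γ-line of the Paschen series in N⁶⁺.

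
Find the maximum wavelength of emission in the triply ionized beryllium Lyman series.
7.594 nm

The longest wavelength corresponds to the smallest energy transition in the series.
The Lyman series has all transitions ending at n_f = 1.

For Be³⁺ (Z = 4), the first line (α-line) is the jump from n = 2 to n = 1:
E_2 = -13.6057 × 4² / 2² = -54.42280 eV
E_1 = -13.6057 × 4² / 1² = -217.69120 eV
ΔE = E_2 - E_1 = 163.26840 eV

λ = hc/E = 1239.84 eV·nm / 163.26840 eV
λ = 7.594 nm

This is the α-line of the Lyman series in Be³⁺.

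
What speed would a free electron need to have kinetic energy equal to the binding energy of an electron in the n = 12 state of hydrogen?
1.82308e+05 m/s (or 0.06081% of c)

The binding energy at n = 12 for hydrogen is:
E_12 = -13.6057/12² = -0.0944840278 eV
|E_12| = 0.0944840278 eV

Convert to Joules:
KE = 0.0944840278 eV × (1.602177 × 10⁻¹⁹ J/eV) = 1.5138014e-20 J

Using KE = ½mv²:
v = √(2·KE/m_e)
v = √(2 × 1.5138014e-20 J / 9.10938 × 10⁻³¹ kg)
v = 1.82308e+05 m/s

This is approximately 0.06081% the speed of light.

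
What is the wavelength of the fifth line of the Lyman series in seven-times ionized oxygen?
1.464533 nm

The lines of a series are numbered from the longest wavelength (smallest ΔE) outward; the fifth line is the transition from n = n_f + 5 to n_f.
The Lyman series has all transitions ending at n_f = 1.

For O⁷⁺ (Z = 8), the fifth line (ε-line) is the jump from n = 6 to n = 1:
E_6 = -13.6057 × 8² / 6² = -24.18791111 eV
E_1 = -13.6057 × 8² / 1² = -870.76480000 eV
ΔE = E_6 - E_1 = 846.57688889 eV

λ = hc/E = 1239.84 eV·nm / 846.57688889 eV
λ = 1.464533 nm

This is the ε-line of the Lyman series in O⁷⁺.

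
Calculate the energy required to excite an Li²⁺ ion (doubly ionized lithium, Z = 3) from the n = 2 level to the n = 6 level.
27.2114 eV

The energy levels of a hydrogen-like atom are E_n = -13.6057 Z² eV / n².

Energy at n = 2: E_2 = -13.6057 × 3² / 2² = -30.6128250 eV
Energy at n = 6: E_6 = -13.6057 × 3² / 6² = -3.4014250 eV

The excitation energy is the difference:
ΔE = E_6 - E_2
ΔE = -3.4014250 - (-30.6128250)
ΔE = 27.2114 eV

Since this is positive, energy must be absorbed (photon absorption).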